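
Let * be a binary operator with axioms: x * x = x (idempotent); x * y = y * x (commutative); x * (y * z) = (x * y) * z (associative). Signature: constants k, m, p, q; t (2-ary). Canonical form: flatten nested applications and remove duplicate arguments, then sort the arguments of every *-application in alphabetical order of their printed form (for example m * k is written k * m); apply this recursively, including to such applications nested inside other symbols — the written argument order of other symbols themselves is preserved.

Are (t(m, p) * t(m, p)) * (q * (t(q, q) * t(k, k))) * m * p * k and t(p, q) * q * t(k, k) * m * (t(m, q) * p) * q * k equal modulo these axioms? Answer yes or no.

Answer: no — k * m * p * q * t(k, k) * t(m, p) * t(q, q) vs k * m * p * q * t(k, k) * t(m, q) * t(p, q)

Derivation:
Left:  (t(m, p) * t(m, p)) * (q * (t(q, q) * t(k, k))) * m * p * k
  Merge nested applications:  t(m, p) * t(m, p) * q * t(q, q) * t(k, k) * m * p * k
  Drop duplicates:  drop duplicate t(m, p)
  Order the arguments:  k * m * p * q * t(k, k) * t(m, p) * t(q, q)
Right:  t(p, q) * q * t(k, k) * m * (t(m, q) * p) * q * k
  Merge nested applications:  t(p, q) * q * t(k, k) * m * t(m, q) * p * q * k
  Drop duplicates:  drop duplicate q
  Order the arguments:  k * m * p * q * t(k, k) * t(m, q) * t(p, q)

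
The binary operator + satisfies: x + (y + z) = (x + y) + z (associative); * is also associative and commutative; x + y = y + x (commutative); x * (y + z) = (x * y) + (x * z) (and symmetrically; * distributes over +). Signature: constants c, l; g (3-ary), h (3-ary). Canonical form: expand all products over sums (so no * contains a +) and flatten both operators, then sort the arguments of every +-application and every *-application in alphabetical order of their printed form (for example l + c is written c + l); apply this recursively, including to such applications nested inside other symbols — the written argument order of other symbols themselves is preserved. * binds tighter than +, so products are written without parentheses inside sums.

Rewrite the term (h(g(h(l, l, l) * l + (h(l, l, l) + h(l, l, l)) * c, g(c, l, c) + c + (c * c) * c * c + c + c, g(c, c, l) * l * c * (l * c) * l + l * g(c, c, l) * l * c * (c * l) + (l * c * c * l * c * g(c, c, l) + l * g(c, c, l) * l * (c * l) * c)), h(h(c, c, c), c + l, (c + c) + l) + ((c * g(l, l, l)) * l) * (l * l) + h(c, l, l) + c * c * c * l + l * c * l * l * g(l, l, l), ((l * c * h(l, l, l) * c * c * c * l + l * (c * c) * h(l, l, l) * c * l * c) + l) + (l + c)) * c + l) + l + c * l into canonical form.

Distribute:  c * h(g(c * h(l, l, l) + c * h(l, l, l) + h(l, l, l) * l, c + c + c + c * c * c * c + g(c, l, c), c * c * c * g(c, c, l) * l * l + c * c * g(c, c, l) * l * l * l + c * c * g(c, c, l) * l * l * l + c * c * g(c, c, l) * l * l * l), c * c * c * l + c * g(l, l, l) * l * l * l + c * g(l, l, l) * l * l * l + h(c, l, l) + h(h(c, c, c), c + l, c + c + l), c + c * c * c * c * h(l, l, l) * l * l + c * c * c * c * h(l, l, l) * l * l + l + l) + l + l + c * l
Sort:  c * h(g(c * h(l, l, l) + c * h(l, l, l) + h(l, l, l) * l, c + c + c + c * c * c * c + g(c, l, c), c * c * c * g(c, c, l) * l * l + c * c * g(c, c, l) * l * l * l + c * c * g(c, c, l) * l * l * l + c * c * g(c, c, l) * l * l * l), c * c * c * l + c * g(l, l, l) * l * l * l + c * g(l, l, l) * l * l * l + h(c, l, l) + h(h(c, c, c), c + l, c + c + l), c + c * c * c * c * h(l, l, l) * l * l + c * c * c * c * h(l, l, l) * l * l + l + l) + c * l + l + l

Answer: c * h(g(c * h(l, l, l) + c * h(l, l, l) + h(l, l, l) * l, c + c + c + c * c * c * c + g(c, l, c), c * c * c * g(c, c, l) * l * l + c * c * g(c, c, l) * l * l * l + c * c * g(c, c, l) * l * l * l + c * c * g(c, c, l) * l * l * l), c * c * c * l + c * g(l, l, l) * l * l * l + c * g(l, l, l) * l * l * l + h(c, l, l) + h(h(c, c, c), c + l, c + c + l), c + c * c * c * c * h(l, l, l) * l * l + c * c * c * c * h(l, l, l) * l * l + l + l) + c * l + l + l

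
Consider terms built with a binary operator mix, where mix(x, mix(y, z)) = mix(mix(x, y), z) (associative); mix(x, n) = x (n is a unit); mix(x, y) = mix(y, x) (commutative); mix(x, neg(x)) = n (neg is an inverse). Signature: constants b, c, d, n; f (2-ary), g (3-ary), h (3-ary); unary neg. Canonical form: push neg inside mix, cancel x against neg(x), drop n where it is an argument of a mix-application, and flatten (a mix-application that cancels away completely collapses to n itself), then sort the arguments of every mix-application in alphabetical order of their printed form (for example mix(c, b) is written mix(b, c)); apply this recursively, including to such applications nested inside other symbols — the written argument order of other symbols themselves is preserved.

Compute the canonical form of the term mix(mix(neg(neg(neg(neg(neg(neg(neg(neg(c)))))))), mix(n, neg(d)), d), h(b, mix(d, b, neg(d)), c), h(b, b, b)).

Answer: mix(c, h(b, b, b), h(b, b, c))

Derivation:
Push neg inside:  distribute neg over mix and collapse double neg
Cancel inverse pairs:  d cancels
Collect terms:  mix(c, h(b, b, c), h(b, b, b))
Sort:  mix(c, h(b, b, b), h(b, b, c))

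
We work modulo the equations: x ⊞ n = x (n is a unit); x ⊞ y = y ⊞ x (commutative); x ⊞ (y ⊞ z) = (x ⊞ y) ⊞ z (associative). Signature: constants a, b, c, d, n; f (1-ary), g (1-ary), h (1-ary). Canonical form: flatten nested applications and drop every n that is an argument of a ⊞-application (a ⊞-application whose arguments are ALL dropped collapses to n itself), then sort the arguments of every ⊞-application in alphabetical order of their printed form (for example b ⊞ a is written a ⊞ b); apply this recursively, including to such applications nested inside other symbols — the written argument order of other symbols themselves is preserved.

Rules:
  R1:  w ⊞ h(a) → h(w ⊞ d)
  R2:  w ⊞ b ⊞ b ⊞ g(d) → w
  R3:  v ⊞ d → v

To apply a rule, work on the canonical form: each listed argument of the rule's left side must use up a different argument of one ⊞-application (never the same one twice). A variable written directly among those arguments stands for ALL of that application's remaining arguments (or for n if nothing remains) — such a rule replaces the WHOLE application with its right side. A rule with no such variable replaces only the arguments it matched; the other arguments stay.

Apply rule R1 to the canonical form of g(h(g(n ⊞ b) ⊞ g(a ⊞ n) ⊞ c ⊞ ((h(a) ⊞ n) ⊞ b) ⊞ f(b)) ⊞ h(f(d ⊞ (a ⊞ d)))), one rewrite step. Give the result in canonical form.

Canonical form:  g(h(b ⊞ c ⊞ f(b) ⊞ g(a) ⊞ g(b) ⊞ h(a)) ⊞ h(f(a ⊞ d ⊞ d)))
Apply R1:  consuming h(a);  w := b ⊞ c ⊞ f(b) ⊞ g(a) ⊞ g(b)
The extension variable absorbs all remaining arguments, so the whole application is rewritten.
New term:  g(h(f(a ⊞ d ⊞ d)) ⊞ h(h(b ⊞ c ⊞ d ⊞ f(b) ⊞ g(a) ⊞ g(b))))

Answer: g(h(f(a ⊞ d ⊞ d)) ⊞ h(h(b ⊞ c ⊞ d ⊞ f(b) ⊞ g(a) ⊞ g(b))))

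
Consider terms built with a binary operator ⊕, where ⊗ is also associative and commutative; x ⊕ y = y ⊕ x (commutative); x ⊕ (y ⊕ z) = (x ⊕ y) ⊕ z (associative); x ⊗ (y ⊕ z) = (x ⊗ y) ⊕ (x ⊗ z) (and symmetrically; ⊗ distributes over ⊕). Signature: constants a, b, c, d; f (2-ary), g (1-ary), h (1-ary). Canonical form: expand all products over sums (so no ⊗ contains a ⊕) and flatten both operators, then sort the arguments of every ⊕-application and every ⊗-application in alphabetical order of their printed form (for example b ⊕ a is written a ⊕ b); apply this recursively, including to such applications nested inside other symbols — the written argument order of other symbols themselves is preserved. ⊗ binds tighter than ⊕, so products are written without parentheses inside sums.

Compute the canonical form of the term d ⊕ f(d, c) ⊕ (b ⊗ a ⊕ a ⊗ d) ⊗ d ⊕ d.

Expand:  d ⊕ f(d, c) ⊕ a ⊗ b ⊗ d ⊕ a ⊗ d ⊗ d ⊕ d
Order the arguments:  a ⊗ b ⊗ d ⊕ a ⊗ d ⊗ d ⊕ d ⊕ d ⊕ f(d, c)

Answer: a ⊗ b ⊗ d ⊕ a ⊗ d ⊗ d ⊕ d ⊕ d ⊕ f(d, c)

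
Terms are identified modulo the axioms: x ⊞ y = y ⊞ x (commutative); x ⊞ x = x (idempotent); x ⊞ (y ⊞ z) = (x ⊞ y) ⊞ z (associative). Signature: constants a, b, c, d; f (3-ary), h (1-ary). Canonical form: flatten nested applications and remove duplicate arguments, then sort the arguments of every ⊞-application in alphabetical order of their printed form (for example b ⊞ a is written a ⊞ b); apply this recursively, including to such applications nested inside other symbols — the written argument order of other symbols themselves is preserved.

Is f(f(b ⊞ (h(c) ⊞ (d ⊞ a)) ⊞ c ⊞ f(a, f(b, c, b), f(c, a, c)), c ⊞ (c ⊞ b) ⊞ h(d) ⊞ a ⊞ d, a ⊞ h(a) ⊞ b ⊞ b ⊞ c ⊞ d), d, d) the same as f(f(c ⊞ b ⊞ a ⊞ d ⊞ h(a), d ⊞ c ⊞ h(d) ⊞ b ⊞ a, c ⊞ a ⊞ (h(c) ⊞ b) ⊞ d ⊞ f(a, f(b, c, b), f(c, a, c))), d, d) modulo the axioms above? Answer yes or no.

Answer: no — f(f(a ⊞ b ⊞ c ⊞ d ⊞ f(a, f(b, c, b), f(c, a, c)) ⊞ h(c), a ⊞ b ⊞ c ⊞ d ⊞ h(d), a ⊞ b ⊞ c ⊞ d ⊞ h(a)), d, d) vs f(f(a ⊞ b ⊞ c ⊞ d ⊞ h(a), a ⊞ b ⊞ c ⊞ d ⊞ h(d), a ⊞ b ⊞ c ⊞ d ⊞ f(a, f(b, c, b), f(c, a, c)) ⊞ h(c)), d, d)

Derivation:
Left:  f(f(b ⊞ (h(c) ⊞ (d ⊞ a)) ⊞ c ⊞ f(a, f(b, c, b), f(c, a, c)), c ⊞ (c ⊞ b) ⊞ h(d) ⊞ a ⊞ d, a ⊞ h(a) ⊞ b ⊞ b ⊞ c ⊞ d), d, d)
  Descend into:  b ⊞ (h(c) ⊞ (d ⊞ a)) ⊞ c ⊞ f(a, f(b, c, b), f(c, a, c))
  Flatten:  b ⊞ h(c) ⊞ d ⊞ a ⊞ c ⊞ f(a, f(b, c, b), f(c, a, c))
  Sort:  a ⊞ b ⊞ c ⊞ d ⊞ f(a, f(b, c, b), f(c, a, c)) ⊞ h(c)
  Reassemble:  f(f(a ⊞ b ⊞ c ⊞ d ⊞ f(a, f(b, c, b), f(c, a, c)) ⊞ h(c), a ⊞ b ⊞ c ⊞ d ⊞ h(d), a ⊞ b ⊞ c ⊞ d ⊞ h(a)), d, d)
Right:  f(f(c ⊞ b ⊞ a ⊞ d ⊞ h(a), d ⊞ c ⊞ h(d) ⊞ b ⊞ a, c ⊞ a ⊞ (h(c) ⊞ b) ⊞ d ⊞ f(a, f(b, c, b), f(c, a, c))), d, d)
  Work inside:  c ⊞ a ⊞ (h(c) ⊞ b) ⊞ d ⊞ f(a, f(b, c, b), f(c, a, c))
  Flatten:  c ⊞ a ⊞ h(c) ⊞ b ⊞ d ⊞ f(a, f(b, c, b), f(c, a, c))
  Order the arguments:  a ⊞ b ⊞ c ⊞ d ⊞ f(a, f(b, c, b), f(c, a, c)) ⊞ h(c)
  Reassemble:  f(f(a ⊞ b ⊞ c ⊞ d ⊞ h(a), a ⊞ b ⊞ c ⊞ d ⊞ h(d), a ⊞ b ⊞ c ⊞ d ⊞ f(a, f(b, c, b), f(c, a, c)) ⊞ h(c)), d, d)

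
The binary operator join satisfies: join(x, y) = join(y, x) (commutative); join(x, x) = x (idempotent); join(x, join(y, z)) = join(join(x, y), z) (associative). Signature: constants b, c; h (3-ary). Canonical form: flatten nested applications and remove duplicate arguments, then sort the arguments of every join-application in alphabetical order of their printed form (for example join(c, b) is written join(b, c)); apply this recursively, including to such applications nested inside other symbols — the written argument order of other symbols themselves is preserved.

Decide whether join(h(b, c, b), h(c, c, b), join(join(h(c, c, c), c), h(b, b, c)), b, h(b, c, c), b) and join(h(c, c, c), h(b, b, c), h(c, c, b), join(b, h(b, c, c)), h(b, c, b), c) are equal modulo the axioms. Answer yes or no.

Answer: yes — both canonical forms are join(b, c, h(b, b, c), h(b, c, b), h(b, c, c), h(c, c, b), h(c, c, c))

Derivation:
Left:  join(h(b, c, b), h(c, c, b), join(join(h(c, c, c), c), h(b, b, c)), b, h(b, c, c), b)
  Flatten:  join(h(b, c, b), h(c, c, b), h(c, c, c), c, h(b, b, c), b, h(b, c, c), b)
  Deduplicate:  drop duplicate b
  Sort arguments:  join(b, c, h(b, b, c), h(b, c, b), h(b, c, c), h(c, c, b), h(c, c, c))
Right:  join(h(c, c, c), h(b, b, c), h(c, c, b), join(b, h(b, c, c)), h(b, c, b), c)
  Merge nested applications:  join(h(c, c, c), h(b, b, c), h(c, c, b), b, h(b, c, c), h(b, c, b), c)
  Sort:  join(b, c, h(b, b, c), h(b, c, b), h(b, c, c), h(c, c, b), h(c, c, c))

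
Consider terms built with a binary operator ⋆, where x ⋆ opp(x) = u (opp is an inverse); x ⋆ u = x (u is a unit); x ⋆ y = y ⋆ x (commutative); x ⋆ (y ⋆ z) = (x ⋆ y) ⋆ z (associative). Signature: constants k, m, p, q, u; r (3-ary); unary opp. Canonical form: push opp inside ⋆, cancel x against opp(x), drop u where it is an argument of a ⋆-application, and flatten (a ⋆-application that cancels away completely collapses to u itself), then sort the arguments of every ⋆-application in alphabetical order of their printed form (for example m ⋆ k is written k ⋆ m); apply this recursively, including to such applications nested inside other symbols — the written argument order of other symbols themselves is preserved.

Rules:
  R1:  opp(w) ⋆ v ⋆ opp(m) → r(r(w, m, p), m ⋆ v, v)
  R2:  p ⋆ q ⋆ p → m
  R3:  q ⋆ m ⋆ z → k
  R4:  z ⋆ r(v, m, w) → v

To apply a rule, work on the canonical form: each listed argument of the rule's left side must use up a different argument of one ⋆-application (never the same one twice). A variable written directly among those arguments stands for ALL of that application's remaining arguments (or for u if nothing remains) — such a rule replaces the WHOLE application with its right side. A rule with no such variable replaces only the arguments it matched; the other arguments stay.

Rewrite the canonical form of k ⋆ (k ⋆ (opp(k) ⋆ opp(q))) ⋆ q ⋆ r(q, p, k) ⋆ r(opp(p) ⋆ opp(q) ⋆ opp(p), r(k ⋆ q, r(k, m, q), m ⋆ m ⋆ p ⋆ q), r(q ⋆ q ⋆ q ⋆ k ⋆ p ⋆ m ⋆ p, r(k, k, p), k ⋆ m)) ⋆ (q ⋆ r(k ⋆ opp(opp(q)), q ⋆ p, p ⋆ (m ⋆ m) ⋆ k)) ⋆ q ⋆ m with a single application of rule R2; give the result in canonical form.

Answer: k ⋆ m ⋆ q ⋆ q ⋆ r(k ⋆ q, p ⋆ q, k ⋆ m ⋆ m ⋆ p) ⋆ r(opp(p) ⋆ opp(p) ⋆ opp(q), r(k ⋆ q, r(k, m, q), m ⋆ m ⋆ p ⋆ q), r(k ⋆ m ⋆ m ⋆ q ⋆ q, r(k, k, p), k ⋆ m)) ⋆ r(q, p, k)

Derivation:
Canonical form:  k ⋆ m ⋆ q ⋆ q ⋆ r(k ⋆ q, p ⋆ q, k ⋆ m ⋆ m ⋆ p) ⋆ r(opp(p) ⋆ opp(p) ⋆ opp(q), r(k ⋆ q, r(k, m, q), m ⋆ m ⋆ p ⋆ q), r(k ⋆ m ⋆ p ⋆ p ⋆ q ⋆ q ⋆ q, r(k, k, p), k ⋆ m)) ⋆ r(q, p, k)
Apply R2:  consuming p, p, q
Giving:  k ⋆ m ⋆ q ⋆ q ⋆ r(k ⋆ q, p ⋆ q, k ⋆ m ⋆ m ⋆ p) ⋆ r(opp(p) ⋆ opp(p) ⋆ opp(q), r(k ⋆ q, r(k, m, q), m ⋆ m ⋆ p ⋆ q), r(k ⋆ m ⋆ m ⋆ q ⋆ q, r(k, k, p), k ⋆ m)) ⋆ r(q, p, k)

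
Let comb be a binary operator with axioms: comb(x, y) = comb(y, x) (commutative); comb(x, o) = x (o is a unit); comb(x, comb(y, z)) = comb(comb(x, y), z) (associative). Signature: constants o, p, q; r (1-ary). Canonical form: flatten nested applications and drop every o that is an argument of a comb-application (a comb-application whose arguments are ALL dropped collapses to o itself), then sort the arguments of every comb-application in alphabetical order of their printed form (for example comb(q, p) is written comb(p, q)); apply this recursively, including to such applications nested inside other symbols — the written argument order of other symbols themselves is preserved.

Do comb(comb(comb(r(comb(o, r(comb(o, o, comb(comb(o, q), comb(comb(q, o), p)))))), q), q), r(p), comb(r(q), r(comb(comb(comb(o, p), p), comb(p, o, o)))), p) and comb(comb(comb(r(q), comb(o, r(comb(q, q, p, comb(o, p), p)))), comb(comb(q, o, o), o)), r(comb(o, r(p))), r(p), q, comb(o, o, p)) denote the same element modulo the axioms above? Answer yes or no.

Left:  comb(comb(comb(r(comb(o, r(comb(o, o, comb(comb(o, q), comb(comb(q, o), p)))))), q), q), r(p), comb(r(q), r(comb(comb(comb(o, p), p), comb(p, o, o)))), p)
  Flatten:  comb(r(comb(o, r(comb(o, o, comb(comb(o, q), comb(comb(q, o), p)))))), q, q, r(p), r(q), r(comb(comb(comb(o, p), p), comb(p, o, o))), p)
  Simplify inside:  r(comb(o, r(comb(o, o, comb(comb(o, q), comb(comb(q, o), p))))))  →  r(r(comb(p, q, q)))
  Simplify inside:  r(comb(comb(comb(o, p), p), comb(p, o, o)))  →  r(comb(p, p, p))
  Order the arguments:  comb(p, q, q, r(comb(p, p, p)), r(p), r(q), r(r(comb(p, q, q))))
Right:  comb(comb(comb(r(q), comb(o, r(comb(q, q, p, comb(o, p), p)))), comb(comb(q, o, o), o)), r(comb(o, r(p))), r(p), q, comb(o, o, p))
  Flatten:  comb(r(q), o, r(comb(q, q, p, comb(o, p), p)), q, o, o, o, r(comb(o, r(p))), r(p), q, o, o, p)
  Inside:  r(comb(q, q, p, comb(o, p), p))  →  r(comb(p, p, p, q, q))
  Simplify inside:  r(comb(o, r(p)))  →  r(r(p))
  Drop the unit:  drop o (×6)
  Order the arguments:  comb(p, q, q, r(comb(p, p, p, q, q)), r(p), r(q), r(r(p)))

Answer: no — comb(p, q, q, r(comb(p, p, p)), r(p), r(q), r(r(comb(p, q, q)))) vs comb(p, q, q, r(comb(p, p, p, q, q)), r(p), r(q), r(r(p)))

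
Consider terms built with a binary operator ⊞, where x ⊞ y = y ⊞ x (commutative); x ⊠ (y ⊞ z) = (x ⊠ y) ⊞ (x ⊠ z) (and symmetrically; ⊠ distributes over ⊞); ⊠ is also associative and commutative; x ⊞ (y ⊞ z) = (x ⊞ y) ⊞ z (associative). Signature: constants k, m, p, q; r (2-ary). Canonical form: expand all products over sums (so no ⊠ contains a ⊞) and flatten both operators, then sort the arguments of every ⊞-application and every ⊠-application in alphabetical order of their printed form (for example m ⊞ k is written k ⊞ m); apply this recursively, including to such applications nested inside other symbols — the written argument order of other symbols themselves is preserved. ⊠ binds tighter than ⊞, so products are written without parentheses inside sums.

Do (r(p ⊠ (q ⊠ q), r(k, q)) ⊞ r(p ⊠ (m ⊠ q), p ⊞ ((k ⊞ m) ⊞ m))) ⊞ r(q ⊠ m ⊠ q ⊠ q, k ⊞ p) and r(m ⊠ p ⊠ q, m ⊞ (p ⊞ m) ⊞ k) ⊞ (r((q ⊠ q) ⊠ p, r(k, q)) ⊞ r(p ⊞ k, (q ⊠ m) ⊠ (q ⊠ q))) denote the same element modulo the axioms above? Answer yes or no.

Left:  (r(p ⊠ (q ⊠ q), r(k, q)) ⊞ r(p ⊠ (m ⊠ q), p ⊞ ((k ⊞ m) ⊞ m))) ⊞ r(q ⊠ m ⊠ q ⊠ q, k ⊞ p)
  Un-nest:  r(p ⊠ q ⊠ q, r(k, q)) ⊞ r(m ⊠ p ⊠ q, k ⊞ m ⊞ m ⊞ p) ⊞ r(m ⊠ q ⊠ q ⊠ q, k ⊞ p)
  Sort arguments:  r(m ⊠ p ⊠ q, k ⊞ m ⊞ m ⊞ p) ⊞ r(m ⊠ q ⊠ q ⊠ q, k ⊞ p) ⊞ r(p ⊠ q ⊠ q, r(k, q))
Right:  r(m ⊠ p ⊠ q, m ⊞ (p ⊞ m) ⊞ k) ⊞ (r((q ⊠ q) ⊠ p, r(k, q)) ⊞ r(p ⊞ k, (q ⊠ m) ⊠ (q ⊠ q)))
  Flatten:  r(m ⊠ p ⊠ q, k ⊞ m ⊞ m ⊞ p) ⊞ r(p ⊠ q ⊠ q, r(k, q)) ⊞ r(k ⊞ p, m ⊠ q ⊠ q ⊠ q)
  Sort:  r(k ⊞ p, m ⊠ q ⊠ q ⊠ q) ⊞ r(m ⊠ p ⊠ q, k ⊞ m ⊞ m ⊞ p) ⊞ r(p ⊠ q ⊠ q, r(k, q))

Answer: no — r(m ⊠ p ⊠ q, k ⊞ m ⊞ m ⊞ p) ⊞ r(m ⊠ q ⊠ q ⊠ q, k ⊞ p) ⊞ r(p ⊠ q ⊠ q, r(k, q)) vs r(k ⊞ p, m ⊠ q ⊠ q ⊠ q) ⊞ r(m ⊠ p ⊠ q, k ⊞ m ⊞ m ⊞ p) ⊞ r(p ⊠ q ⊠ q, r(k, q))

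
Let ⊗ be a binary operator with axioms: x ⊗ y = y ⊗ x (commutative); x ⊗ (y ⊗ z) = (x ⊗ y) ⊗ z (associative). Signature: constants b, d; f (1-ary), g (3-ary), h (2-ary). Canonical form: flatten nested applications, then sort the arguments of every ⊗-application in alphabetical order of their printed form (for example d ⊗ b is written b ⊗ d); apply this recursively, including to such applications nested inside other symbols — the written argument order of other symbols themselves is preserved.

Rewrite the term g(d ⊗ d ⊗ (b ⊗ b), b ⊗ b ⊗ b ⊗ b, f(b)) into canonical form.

Work inside:  d ⊗ d ⊗ (b ⊗ b)
Un-nest:  d ⊗ d ⊗ b ⊗ b
Order the arguments:  b ⊗ b ⊗ d ⊗ d
Reassemble:  g(b ⊗ b ⊗ d ⊗ d, b ⊗ b ⊗ b ⊗ b, f(b))

Answer: g(b ⊗ b ⊗ d ⊗ d, b ⊗ b ⊗ b ⊗ b, f(b))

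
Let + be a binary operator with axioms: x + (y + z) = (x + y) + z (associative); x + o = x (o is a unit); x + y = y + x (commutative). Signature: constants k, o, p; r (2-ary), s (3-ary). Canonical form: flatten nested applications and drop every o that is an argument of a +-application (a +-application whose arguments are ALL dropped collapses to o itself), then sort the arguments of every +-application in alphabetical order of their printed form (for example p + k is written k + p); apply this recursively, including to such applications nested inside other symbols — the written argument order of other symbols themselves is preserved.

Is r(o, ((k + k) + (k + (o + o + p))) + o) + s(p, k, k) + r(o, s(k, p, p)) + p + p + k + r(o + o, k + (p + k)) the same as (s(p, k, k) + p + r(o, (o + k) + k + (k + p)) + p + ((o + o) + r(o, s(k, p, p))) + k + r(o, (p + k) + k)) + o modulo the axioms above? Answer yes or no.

Answer: yes — both canonical forms are k + p + p + r(o, k + k + k + p) + r(o, k + k + p) + r(o, s(k, p, p)) + s(p, k, k)

Derivation:
Left:  r(o, ((k + k) + (k + (o + o + p))) + o) + s(p, k, k) + r(o, s(k, p, p)) + p + p + k + r(o + o, k + (p + k))
  Canonicalize subterm:  r(o, ((k + k) + (k + (o + o + p))) + o)  →  r(o, k + k + k + p)
  Canonicalize subterm:  r(o + o, k + (p + k))  →  r(o, k + k + p)
  Sort:  k + p + p + r(o, k + k + k + p) + r(o, k + k + p) + r(o, s(k, p, p)) + s(p, k, k)
Right:  (s(p, k, k) + p + r(o, (o + k) + k + (k + p)) + p + ((o + o) + r(o, s(k, p, p))) + k + r(o, (p + k) + k)) + o
  Merge nested applications:  s(p, k, k) + p + r(o, (o + k) + k + (k + p)) + p + o + o + r(o, s(k, p, p)) + k + r(o, (p + k) + k) + o
  Canonicalize subterm:  r(o, (o + k) + k + (k + p))  →  r(o, k + k + k + p)
  Canonicalize subterm:  r(o, (p + k) + k)  →  r(o, k + k + p)
  Units out:  drop o (×3)
  Order the arguments:  k + p + p + r(o, k + k + k + p) + r(o, k + k + p) + r(o, s(k, p, p)) + s(p, k, k)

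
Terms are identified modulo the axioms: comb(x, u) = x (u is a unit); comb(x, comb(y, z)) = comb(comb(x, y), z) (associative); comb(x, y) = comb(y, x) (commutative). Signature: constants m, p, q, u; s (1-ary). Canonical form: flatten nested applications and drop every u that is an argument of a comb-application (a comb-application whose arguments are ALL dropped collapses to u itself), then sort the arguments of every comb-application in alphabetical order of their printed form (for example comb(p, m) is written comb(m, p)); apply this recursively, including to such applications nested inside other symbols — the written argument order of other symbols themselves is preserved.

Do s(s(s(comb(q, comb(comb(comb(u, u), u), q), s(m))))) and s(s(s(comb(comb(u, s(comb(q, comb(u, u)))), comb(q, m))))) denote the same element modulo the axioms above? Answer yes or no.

Left:  s(s(s(comb(q, comb(comb(comb(u, u), u), q), s(m)))))
  Work inside:  comb(q, comb(comb(comb(u, u), u), q), s(m))
  Un-nest:  comb(q, u, u, u, q, s(m))
  Unit:  drop u (×3)
  Sort arguments:  comb(q, q, s(m))
  Reassemble:  s(s(s(comb(q, q, s(m)))))
Right:  s(s(s(comb(comb(u, s(comb(q, comb(u, u)))), comb(q, m)))))
  Work inside:  comb(comb(u, s(comb(q, comb(u, u)))), comb(q, m))
  Un-nest:  comb(u, s(comb(q, comb(u, u))), q, m)
  Simplify inside:  s(comb(q, comb(u, u)))  →  s(q)
  Drop the unit:  drop u
  Sort arguments:  comb(m, q, s(q))
  Reassemble:  s(s(s(comb(m, q, s(q)))))

Answer: no — s(s(s(comb(q, q, s(m))))) vs s(s(s(comb(m, q, s(q)))))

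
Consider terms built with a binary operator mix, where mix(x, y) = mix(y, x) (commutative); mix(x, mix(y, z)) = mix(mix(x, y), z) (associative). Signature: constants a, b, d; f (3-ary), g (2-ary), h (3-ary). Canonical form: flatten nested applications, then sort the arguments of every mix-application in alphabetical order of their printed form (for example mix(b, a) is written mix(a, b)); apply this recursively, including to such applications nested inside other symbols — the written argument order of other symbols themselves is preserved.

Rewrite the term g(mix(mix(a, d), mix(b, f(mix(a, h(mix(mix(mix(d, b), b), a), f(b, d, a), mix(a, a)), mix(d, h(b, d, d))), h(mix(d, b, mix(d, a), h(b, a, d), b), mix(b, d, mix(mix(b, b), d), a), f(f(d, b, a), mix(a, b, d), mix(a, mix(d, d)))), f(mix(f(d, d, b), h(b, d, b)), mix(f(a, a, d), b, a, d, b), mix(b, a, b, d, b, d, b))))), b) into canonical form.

Descend into:  mix(mix(a, d), mix(b, f(mix(a, h(mix(mix(mix(d, b), b), a), f(b, d, a), mix(a, a)), mix(d, h(b, d, d))), h(mix(d, b, mix(d, a), h(b, a, d), b), mix(b, d, mix(mix(b, b), d), a), f(f(d, b, a), mix(a, b, d), mix(a, mix(d, d)))), f(mix(f(d, d, b), h(b, d, b)), mix(f(a, a, d), b, a, d, b), mix(b, a, b, d, b, d, b)))))
Flatten:  mix(a, d, b, f(mix(a, h(mix(mix(mix(d, b), b), a), f(b, d, a), mix(a, a)), mix(d, h(b, d, d))), h(mix(d, b, mix(d, a), h(b, a, d), b), mix(b, d, mix(mix(b, b), d), a), f(f(d, b, a), mix(a, b, d), mix(a, mix(d, d)))), f(mix(f(d, d, b), h(b, d, b)), mix(f(a, a, d), b, a, d, b), mix(b, a, b, d, b, d, b))))
Simplify inside:  f(mix(a, h(mix(mix(mix(d, b), b), a), f(b, d, a), mix(a, a)), mix(d, h(b, d, d))), h(mix(d, b, mix(d, a), h(b, a, d), b), mix(b, d, mix(mix(b, b), d), a), f(f(d, b, a), mix(a, b, d), mix(a, mix(d, d)))), f(mix(f(d, d, b), h(b, d, b)), mix(f(a, a, d), b, a, d, b), mix(b, a, b, d, b, d, b)))  →  f(mix(a, d, h(b, d, d), h(mix(a, b, b, d), f(b, d, a), mix(a, a))), h(mix(a, b, b, d, d, h(b, a, d)), mix(a, b, b, b, d, d), f(f(d, b, a), mix(a, b, d), mix(a, d, d))), f(mix(f(d, d, b), h(b, d, b)), mix(a, b, b, d, f(a, a, d)), mix(a, b, b, b, b, d, d)))
Sort arguments:  mix(a, b, d, f(mix(a, d, h(b, d, d), h(mix(a, b, b, d), f(b, d, a), mix(a, a))), h(mix(a, b, b, d, d, h(b, a, d)), mix(a, b, b, b, d, d), f(f(d, b, a), mix(a, b, d), mix(a, d, d))), f(mix(f(d, d, b), h(b, d, b)), mix(a, b, b, d, f(a, a, d)), mix(a, b, b, b, b, d, d))))
Put back:  g(mix(a, b, d, f(mix(a, d, h(b, d, d), h(mix(a, b, b, d), f(b, d, a), mix(a, a))), h(mix(a, b, b, d, d, h(b, a, d)), mix(a, b, b, b, d, d), f(f(d, b, a), mix(a, b, d), mix(a, d, d))), f(mix(f(d, d, b), h(b, d, b)), mix(a, b, b, d, f(a, a, d)), mix(a, b, b, b, b, d, d)))), b)

Answer: g(mix(a, b, d, f(mix(a, d, h(b, d, d), h(mix(a, b, b, d), f(b, d, a), mix(a, a))), h(mix(a, b, b, d, d, h(b, a, d)), mix(a, b, b, b, d, d), f(f(d, b, a), mix(a, b, d), mix(a, d, d))), f(mix(f(d, d, b), h(b, d, b)), mix(a, b, b, d, f(a, a, d)), mix(a, b, b, b, b, d, d)))), b)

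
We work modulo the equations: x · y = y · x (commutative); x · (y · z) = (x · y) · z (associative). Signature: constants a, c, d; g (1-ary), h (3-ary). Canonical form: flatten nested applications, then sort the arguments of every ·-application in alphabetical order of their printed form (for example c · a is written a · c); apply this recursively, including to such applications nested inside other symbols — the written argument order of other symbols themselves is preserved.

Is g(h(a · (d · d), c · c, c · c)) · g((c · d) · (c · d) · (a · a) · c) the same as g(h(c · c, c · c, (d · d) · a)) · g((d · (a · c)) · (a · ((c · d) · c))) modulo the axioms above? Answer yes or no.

Answer: no — g(a · a · c · c · c · d · d) · g(h(a · d · d, c · c, c · c)) vs g(a · a · c · c · c · d · d) · g(h(c · c, c · c, a · d · d))

Derivation:
Left:  g(h(a · (d · d), c · c, c · c)) · g((c · d) · (c · d) · (a · a) · c)
  Inside:  g(h(a · (d · d), c · c, c · c))  →  g(h(a · d · d, c · c, c · c))
  Inside:  g((c · d) · (c · d) · (a · a) · c)  →  g(a · a · c · c · c · d · d)
  Order the arguments:  g(a · a · c · c · c · d · d) · g(h(a · d · d, c · c, c · c))
Right:  g(h(c · c, c · c, (d · d) · a)) · g((d · (a · c)) · (a · ((c · d) · c)))
  Simplify inside:  g(h(c · c, c · c, (d · d) · a))  →  g(h(c · c, c · c, a · d · d))
  Simplify inside:  g((d · (a · c)) · (a · ((c · d) · c)))  →  g(a · a · c · c · c · d · d)
  Sort:  g(a · a · c · c · c · d · d) · g(h(c · c, c · c, a · d · d))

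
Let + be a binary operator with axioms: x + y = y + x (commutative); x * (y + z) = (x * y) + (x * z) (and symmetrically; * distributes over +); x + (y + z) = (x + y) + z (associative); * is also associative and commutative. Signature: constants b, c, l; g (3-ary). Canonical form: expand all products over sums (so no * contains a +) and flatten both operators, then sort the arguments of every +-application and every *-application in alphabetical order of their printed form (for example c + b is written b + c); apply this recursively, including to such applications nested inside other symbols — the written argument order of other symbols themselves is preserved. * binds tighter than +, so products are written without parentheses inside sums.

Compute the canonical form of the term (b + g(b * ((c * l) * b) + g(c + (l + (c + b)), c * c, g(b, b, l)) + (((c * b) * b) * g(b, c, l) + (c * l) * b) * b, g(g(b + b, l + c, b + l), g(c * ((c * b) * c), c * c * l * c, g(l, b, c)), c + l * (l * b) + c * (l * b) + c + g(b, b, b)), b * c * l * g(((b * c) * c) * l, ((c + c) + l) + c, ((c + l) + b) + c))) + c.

Answer: b + c + g(b * b * b * c * g(b, c, l) + b * b * c * l + b * b * c * l + g(b + c + c + l, c * c, g(b, b, l)), g(g(b + b, c + l, b + l), g(b * c * c * c, c * c * c * l, g(l, b, c)), b * c * l + b * l * l + c + c + g(b, b, b)), b * c * g(b * c * c * l, c + c + c + l, b + c + c + l) * l)

Derivation:
Distribute:  b + g(b * b * b * c * g(b, c, l) + b * b * c * l + b * b * c * l + g(b + c + c + l, c * c, g(b, b, l)), g(g(b + b, c + l, b + l), g(b * c * c * c, c * c * c * l, g(l, b, c)), b * c * l + b * l * l + c + c + g(b, b, b)), b * c * g(b * c * c * l, c + c + c + l, b + c + c + l) * l) + c
Sort arguments:  b + c + g(b * b * b * c * g(b, c, l) + b * b * c * l + b * b * c * l + g(b + c + c + l, c * c, g(b, b, l)), g(g(b + b, c + l, b + l), g(b * c * c * c, c * c * c * l, g(l, b, c)), b * c * l + b * l * l + c + c + g(b, b, b)), b * c * g(b * c * c * l, c + c + c + l, b + c + c + l) * l)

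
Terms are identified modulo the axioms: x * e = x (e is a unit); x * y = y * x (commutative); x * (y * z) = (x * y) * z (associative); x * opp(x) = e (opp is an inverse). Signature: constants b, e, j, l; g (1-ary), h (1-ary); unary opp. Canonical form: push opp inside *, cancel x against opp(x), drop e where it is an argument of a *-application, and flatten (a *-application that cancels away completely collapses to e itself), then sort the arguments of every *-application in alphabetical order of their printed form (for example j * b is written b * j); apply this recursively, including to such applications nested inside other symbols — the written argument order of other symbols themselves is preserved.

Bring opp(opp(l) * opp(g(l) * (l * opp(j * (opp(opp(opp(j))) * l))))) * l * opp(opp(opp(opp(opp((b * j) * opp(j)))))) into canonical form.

Push opp inside:  distribute opp over * and collapse double opp
Inverses cancel:  j cancels
Collect terms:  l * l * g(l) * opp(b)
Sort arguments:  g(l) * l * l * opp(b)

Answer: g(l) * l * l * opp(b)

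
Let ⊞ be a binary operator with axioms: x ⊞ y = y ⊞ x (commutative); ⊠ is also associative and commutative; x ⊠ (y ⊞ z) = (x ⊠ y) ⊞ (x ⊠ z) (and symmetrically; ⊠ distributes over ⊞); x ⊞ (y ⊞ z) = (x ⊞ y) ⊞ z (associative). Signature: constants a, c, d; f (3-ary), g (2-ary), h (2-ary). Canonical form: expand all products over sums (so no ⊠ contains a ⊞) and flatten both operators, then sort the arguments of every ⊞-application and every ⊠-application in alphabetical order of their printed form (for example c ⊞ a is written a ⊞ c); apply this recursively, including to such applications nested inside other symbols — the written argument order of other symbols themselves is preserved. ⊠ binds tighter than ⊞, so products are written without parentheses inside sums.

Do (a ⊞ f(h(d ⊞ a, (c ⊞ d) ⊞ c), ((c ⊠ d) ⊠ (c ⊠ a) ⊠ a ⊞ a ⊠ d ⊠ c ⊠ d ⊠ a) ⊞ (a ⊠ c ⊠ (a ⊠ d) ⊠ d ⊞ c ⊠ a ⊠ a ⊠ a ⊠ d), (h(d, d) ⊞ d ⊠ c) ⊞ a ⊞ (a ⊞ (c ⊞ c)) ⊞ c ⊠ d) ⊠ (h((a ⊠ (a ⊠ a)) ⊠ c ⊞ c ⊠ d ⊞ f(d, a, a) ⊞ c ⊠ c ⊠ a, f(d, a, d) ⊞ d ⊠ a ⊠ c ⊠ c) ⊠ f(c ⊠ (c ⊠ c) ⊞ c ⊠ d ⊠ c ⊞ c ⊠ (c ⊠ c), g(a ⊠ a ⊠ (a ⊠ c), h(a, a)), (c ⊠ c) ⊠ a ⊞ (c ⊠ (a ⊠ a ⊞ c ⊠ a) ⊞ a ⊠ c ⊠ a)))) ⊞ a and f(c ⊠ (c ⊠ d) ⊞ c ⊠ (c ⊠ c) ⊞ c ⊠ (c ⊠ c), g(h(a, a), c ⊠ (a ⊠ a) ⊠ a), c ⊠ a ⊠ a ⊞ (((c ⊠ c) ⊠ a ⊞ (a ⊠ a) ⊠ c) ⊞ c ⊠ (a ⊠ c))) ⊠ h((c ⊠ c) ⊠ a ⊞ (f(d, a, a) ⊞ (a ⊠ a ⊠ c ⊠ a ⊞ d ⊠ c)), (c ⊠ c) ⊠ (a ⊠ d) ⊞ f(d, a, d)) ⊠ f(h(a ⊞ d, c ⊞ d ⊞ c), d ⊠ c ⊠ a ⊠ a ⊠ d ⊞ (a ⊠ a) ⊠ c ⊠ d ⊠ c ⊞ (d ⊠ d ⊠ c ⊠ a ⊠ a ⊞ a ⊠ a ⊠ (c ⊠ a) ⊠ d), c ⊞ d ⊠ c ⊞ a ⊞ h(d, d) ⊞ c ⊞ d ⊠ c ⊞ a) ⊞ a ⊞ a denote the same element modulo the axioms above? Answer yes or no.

Left:  (a ⊞ f(h(d ⊞ a, (c ⊞ d) ⊞ c), ((c ⊠ d) ⊠ (c ⊠ a) ⊠ a ⊞ a ⊠ d ⊠ c ⊠ d ⊠ a) ⊞ (a ⊠ c ⊠ (a ⊠ d) ⊠ d ⊞ c ⊠ a ⊠ a ⊠ a ⊠ d), (h(d, d) ⊞ d ⊠ c) ⊞ a ⊞ (a ⊞ (c ⊞ c)) ⊞ c ⊠ d) ⊠ (h((a ⊠ (a ⊠ a)) ⊠ c ⊞ c ⊠ d ⊞ f(d, a, a) ⊞ c ⊠ c ⊠ a, f(d, a, d) ⊞ d ⊠ a ⊠ c ⊠ c) ⊠ f(c ⊠ (c ⊠ c) ⊞ c ⊠ d ⊠ c ⊞ c ⊠ (c ⊠ c), g(a ⊠ a ⊠ (a ⊠ c), h(a, a)), (c ⊠ c) ⊠ a ⊞ (c ⊠ (a ⊠ a ⊞ c ⊠ a) ⊞ a ⊠ c ⊠ a)))) ⊞ a
  Distribute:  a ⊞ f(c ⊠ c ⊠ c ⊞ c ⊠ c ⊠ c ⊞ c ⊠ c ⊠ d, g(a ⊠ a ⊠ a ⊠ c, h(a, a)), a ⊠ a ⊠ c ⊞ a ⊠ a ⊠ c ⊞ a ⊠ c ⊠ c ⊞ a ⊠ c ⊠ c) ⊠ f(h(a ⊞ d, c ⊞ c ⊞ d), a ⊠ a ⊠ a ⊠ c ⊠ d ⊞ a ⊠ a ⊠ c ⊠ c ⊠ d ⊞ a ⊠ a ⊠ c ⊠ d ⊠ d ⊞ a ⊠ a ⊠ c ⊠ d ⊠ d, a ⊞ a ⊞ c ⊞ c ⊞ c ⊠ d ⊞ c ⊠ d ⊞ h(d, d)) ⊠ h(a ⊠ a ⊠ a ⊠ c ⊞ a ⊠ c ⊠ c ⊞ c ⊠ d ⊞ f(d, a, a), a ⊠ c ⊠ c ⊠ d ⊞ f(d, a, d)) ⊞ a
  Sort arguments:  a ⊞ a ⊞ f(c ⊠ c ⊠ c ⊞ c ⊠ c ⊠ c ⊞ c ⊠ c ⊠ d, g(a ⊠ a ⊠ a ⊠ c, h(a, a)), a ⊠ a ⊠ c ⊞ a ⊠ a ⊠ c ⊞ a ⊠ c ⊠ c ⊞ a ⊠ c ⊠ c) ⊠ f(h(a ⊞ d, c ⊞ c ⊞ d), a ⊠ a ⊠ a ⊠ c ⊠ d ⊞ a ⊠ a ⊠ c ⊠ c ⊠ d ⊞ a ⊠ a ⊠ c ⊠ d ⊠ d ⊞ a ⊠ a ⊠ c ⊠ d ⊠ d, a ⊞ a ⊞ c ⊞ c ⊞ c ⊠ d ⊞ c ⊠ d ⊞ h(d, d)) ⊠ h(a ⊠ a ⊠ a ⊠ c ⊞ a ⊠ c ⊠ c ⊞ c ⊠ d ⊞ f(d, a, a), a ⊠ c ⊠ c ⊠ d ⊞ f(d, a, d))
Right:  f(c ⊠ (c ⊠ d) ⊞ c ⊠ (c ⊠ c) ⊞ c ⊠ (c ⊠ c), g(h(a, a), c ⊠ (a ⊠ a) ⊠ a), c ⊠ a ⊠ a ⊞ (((c ⊠ c) ⊠ a ⊞ (a ⊠ a) ⊠ c) ⊞ c ⊠ (a ⊠ c))) ⊠ h((c ⊠ c) ⊠ a ⊞ (f(d, a, a) ⊞ (a ⊠ a ⊠ c ⊠ a ⊞ d ⊠ c)), (c ⊠ c) ⊠ (a ⊠ d) ⊞ f(d, a, d)) ⊠ f(h(a ⊞ d, c ⊞ d ⊞ c), d ⊠ c ⊠ a ⊠ a ⊠ d ⊞ (a ⊠ a) ⊠ c ⊠ d ⊠ c ⊞ (d ⊠ d ⊠ c ⊠ a ⊠ a ⊞ a ⊠ a ⊠ (c ⊠ a) ⊠ d), c ⊞ d ⊠ c ⊞ a ⊞ h(d, d) ⊞ c ⊞ d ⊠ c ⊞ a) ⊞ a ⊞ a
  Un-nest:  f(c ⊠ c ⊠ c ⊞ c ⊠ c ⊠ c ⊞ c ⊠ c ⊠ d, g(h(a, a), a ⊠ a ⊠ a ⊠ c), a ⊠ a ⊠ c ⊞ a ⊠ a ⊠ c ⊞ a ⊠ c ⊠ c ⊞ a ⊠ c ⊠ c) ⊠ f(h(a ⊞ d, c ⊞ c ⊞ d), a ⊠ a ⊠ a ⊠ c ⊠ d ⊞ a ⊠ a ⊠ c ⊠ c ⊠ d ⊞ a ⊠ a ⊠ c ⊠ d ⊠ d ⊞ a ⊠ a ⊠ c ⊠ d ⊠ d, a ⊞ a ⊞ c ⊞ c ⊞ c ⊠ d ⊞ c ⊠ d ⊞ h(d, d)) ⊠ h(a ⊠ a ⊠ a ⊠ c ⊞ a ⊠ c ⊠ c ⊞ c ⊠ d ⊞ f(d, a, a), a ⊠ c ⊠ c ⊠ d ⊞ f(d, a, d)) ⊞ a ⊞ a
  Order the arguments:  a ⊞ a ⊞ f(c ⊠ c ⊠ c ⊞ c ⊠ c ⊠ c ⊞ c ⊠ c ⊠ d, g(h(a, a), a ⊠ a ⊠ a ⊠ c), a ⊠ a ⊠ c ⊞ a ⊠ a ⊠ c ⊞ a ⊠ c ⊠ c ⊞ a ⊠ c ⊠ c) ⊠ f(h(a ⊞ d, c ⊞ c ⊞ d), a ⊠ a ⊠ a ⊠ c ⊠ d ⊞ a ⊠ a ⊠ c ⊠ c ⊠ d ⊞ a ⊠ a ⊠ c ⊠ d ⊠ d ⊞ a ⊠ a ⊠ c ⊠ d ⊠ d, a ⊞ a ⊞ c ⊞ c ⊞ c ⊠ d ⊞ c ⊠ d ⊞ h(d, d)) ⊠ h(a ⊠ a ⊠ a ⊠ c ⊞ a ⊠ c ⊠ c ⊞ c ⊠ d ⊞ f(d, a, a), a ⊠ c ⊠ c ⊠ d ⊞ f(d, a, d))

Answer: no — a ⊞ a ⊞ f(c ⊠ c ⊠ c ⊞ c ⊠ c ⊠ c ⊞ c ⊠ c ⊠ d, g(a ⊠ a ⊠ a ⊠ c, h(a, a)), a ⊠ a ⊠ c ⊞ a ⊠ a ⊠ c ⊞ a ⊠ c ⊠ c ⊞ a ⊠ c ⊠ c) ⊠ f(h(a ⊞ d, c ⊞ c ⊞ d), a ⊠ a ⊠ a ⊠ c ⊠ d ⊞ a ⊠ a ⊠ c ⊠ c ⊠ d ⊞ a ⊠ a ⊠ c ⊠ d ⊠ d ⊞ a ⊠ a ⊠ c ⊠ d ⊠ d, a ⊞ a ⊞ c ⊞ c ⊞ c ⊠ d ⊞ c ⊠ d ⊞ h(d, d)) ⊠ h(a ⊠ a ⊠ a ⊠ c ⊞ a ⊠ c ⊠ c ⊞ c ⊠ d ⊞ f(d, a, a), a ⊠ c ⊠ c ⊠ d ⊞ f(d, a, d)) vs a ⊞ a ⊞ f(c ⊠ c ⊠ c ⊞ c ⊠ c ⊠ c ⊞ c ⊠ c ⊠ d, g(h(a, a), a ⊠ a ⊠ a ⊠ c), a ⊠ a ⊠ c ⊞ a ⊠ a ⊠ c ⊞ a ⊠ c ⊠ c ⊞ a ⊠ c ⊠ c) ⊠ f(h(a ⊞ d, c ⊞ c ⊞ d), a ⊠ a ⊠ a ⊠ c ⊠ d ⊞ a ⊠ a ⊠ c ⊠ c ⊠ d ⊞ a ⊠ a ⊠ c ⊠ d ⊠ d ⊞ a ⊠ a ⊠ c ⊠ d ⊠ d, a ⊞ a ⊞ c ⊞ c ⊞ c ⊠ d ⊞ c ⊠ d ⊞ h(d, d)) ⊠ h(a ⊠ a ⊠ a ⊠ c ⊞ a ⊠ c ⊠ c ⊞ c ⊠ d ⊞ f(d, a, a), a ⊠ c ⊠ c ⊠ d ⊞ f(d, a, d))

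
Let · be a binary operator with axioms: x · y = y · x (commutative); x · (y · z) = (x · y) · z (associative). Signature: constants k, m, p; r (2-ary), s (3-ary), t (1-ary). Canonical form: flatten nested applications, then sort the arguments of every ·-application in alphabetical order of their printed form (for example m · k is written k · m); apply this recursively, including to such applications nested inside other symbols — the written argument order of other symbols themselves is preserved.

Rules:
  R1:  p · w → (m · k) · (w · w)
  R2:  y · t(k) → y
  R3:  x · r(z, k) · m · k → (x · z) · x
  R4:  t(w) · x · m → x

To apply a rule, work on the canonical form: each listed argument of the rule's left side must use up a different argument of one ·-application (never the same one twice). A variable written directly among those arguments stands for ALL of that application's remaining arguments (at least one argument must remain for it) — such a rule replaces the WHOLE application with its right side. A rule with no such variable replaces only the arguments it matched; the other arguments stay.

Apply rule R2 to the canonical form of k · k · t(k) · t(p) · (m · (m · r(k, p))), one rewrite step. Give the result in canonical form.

Canonical form:  k · k · m · m · r(k, p) · t(k) · t(p)
R2 matches:  uses t(k);  y := k · k · m · m · r(k, p) · t(p)
The extension variable absorbs all remaining arguments, so the whole application is rewritten.
New term:  k · k · m · m · r(k, p) · t(p)

Answer: k · k · m · m · r(k, p) · t(p)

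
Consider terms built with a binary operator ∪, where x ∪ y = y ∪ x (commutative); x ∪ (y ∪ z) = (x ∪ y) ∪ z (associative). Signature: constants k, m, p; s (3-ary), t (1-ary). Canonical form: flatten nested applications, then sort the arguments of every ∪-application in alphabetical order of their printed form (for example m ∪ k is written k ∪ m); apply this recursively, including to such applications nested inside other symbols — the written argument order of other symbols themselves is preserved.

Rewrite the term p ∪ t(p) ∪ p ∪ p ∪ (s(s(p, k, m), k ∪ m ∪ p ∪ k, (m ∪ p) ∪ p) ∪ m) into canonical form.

Merge nested applications:  p ∪ t(p) ∪ p ∪ p ∪ s(s(p, k, m), k ∪ m ∪ p ∪ k, (m ∪ p) ∪ p) ∪ m
Inside:  s(s(p, k, m), k ∪ m ∪ p ∪ k, (m ∪ p) ∪ p)  →  s(s(p, k, m), k ∪ k ∪ m ∪ p, m ∪ p ∪ p)
Sort arguments:  m ∪ p ∪ p ∪ p ∪ s(s(p, k, m), k ∪ k ∪ m ∪ p, m ∪ p ∪ p) ∪ t(p)

Answer: m ∪ p ∪ p ∪ p ∪ s(s(p, k, m), k ∪ k ∪ m ∪ p, m ∪ p ∪ p) ∪ t(p)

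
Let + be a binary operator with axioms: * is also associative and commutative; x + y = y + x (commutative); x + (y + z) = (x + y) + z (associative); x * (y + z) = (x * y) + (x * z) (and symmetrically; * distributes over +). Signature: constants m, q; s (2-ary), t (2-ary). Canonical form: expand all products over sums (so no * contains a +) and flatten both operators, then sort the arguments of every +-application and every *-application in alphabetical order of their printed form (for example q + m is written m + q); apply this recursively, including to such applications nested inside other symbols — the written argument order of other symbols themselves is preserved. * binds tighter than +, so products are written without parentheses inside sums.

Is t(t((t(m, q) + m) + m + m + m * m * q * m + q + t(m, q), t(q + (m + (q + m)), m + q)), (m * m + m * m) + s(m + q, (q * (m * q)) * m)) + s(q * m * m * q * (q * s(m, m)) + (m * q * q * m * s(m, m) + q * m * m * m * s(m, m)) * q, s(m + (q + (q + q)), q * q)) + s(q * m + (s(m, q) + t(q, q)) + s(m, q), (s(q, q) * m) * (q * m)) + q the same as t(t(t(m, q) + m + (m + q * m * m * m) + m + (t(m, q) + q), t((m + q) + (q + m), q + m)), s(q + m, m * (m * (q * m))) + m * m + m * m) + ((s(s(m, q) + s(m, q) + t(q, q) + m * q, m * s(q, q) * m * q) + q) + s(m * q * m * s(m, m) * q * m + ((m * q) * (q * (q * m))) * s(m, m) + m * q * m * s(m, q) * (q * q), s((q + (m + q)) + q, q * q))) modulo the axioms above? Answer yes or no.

Left:  t(t((t(m, q) + m) + m + m + m * m * q * m + q + t(m, q), t(q + (m + (q + m)), m + q)), (m * m + m * m) + s(m + q, (q * (m * q)) * m)) + s(q * m * m * q * (q * s(m, m)) + (m * q * q * m * s(m, m) + q * m * m * m * s(m, m)) * q, s(m + (q + (q + q)), q * q)) + s(q * m + (s(m, q) + t(q, q)) + s(m, q), (s(q, q) * m) * (q * m)) + q
  Distribute:  t(t(m + m + m + m * m * m * q + q + t(m, q) + t(m, q), t(m + m + q + q, m + q)), m * m + m * m + s(m + q, m * m * q * q)) + s(m * m * m * q * q * s(m, m) + m * m * q * q * q * s(m, m) + m * m * q * q * q * s(m, m), s(m + q + q + q, q * q)) + s(m * q + s(m, q) + s(m, q) + t(q, q), m * m * q * s(q, q)) + q
  Sort arguments:  q + s(m * m * m * q * q * s(m, m) + m * m * q * q * q * s(m, m) + m * m * q * q * q * s(m, m), s(m + q + q + q, q * q)) + s(m * q + s(m, q) + s(m, q) + t(q, q), m * m * q * s(q, q)) + t(t(m + m + m + m * m * m * q + q + t(m, q) + t(m, q), t(m + m + q + q, m + q)), m * m + m * m + s(m + q, m * m * q * q))
Right:  t(t(t(m, q) + m + (m + q * m * m * m) + m + (t(m, q) + q), t((m + q) + (q + m), q + m)), s(q + m, m * (m * (q * m))) + m * m + m * m) + ((s(s(m, q) + s(m, q) + t(q, q) + m * q, m * s(q, q) * m * q) + q) + s(m * q * m * s(m, m) * q * m + ((m * q) * (q * (q * m))) * s(m, m) + m * q * m * s(m, q) * (q * q), s((q + (m + q)) + q, q * q)))
  Un-nest:  t(t(m + m + m + m * m * m * q + q + t(m, q) + t(m, q), t(m + m + q + q, m + q)), m * m + m * m + s(m + q, m * m * m * q)) + s(m * q + s(m, q) + s(m, q) + t(q, q), m * m * q * s(q, q)) + q + s(m * m * m * q * q * s(m, m) + m * m * q * q * q * s(m, m) + m * m * q * q * q * s(m, q), s(m + q + q + q, q * q))
  Order the arguments:  q + s(m * m * m * q * q * s(m, m) + m * m * q * q * q * s(m, m) + m * m * q * q * q * s(m, q), s(m + q + q + q, q * q)) + s(m * q + s(m, q) + s(m, q) + t(q, q), m * m * q * s(q, q)) + t(t(m + m + m + m * m * m * q + q + t(m, q) + t(m, q), t(m + m + q + q, m + q)), m * m + m * m + s(m + q, m * m * m * q))

Answer: no — q + s(m * m * m * q * q * s(m, m) + m * m * q * q * q * s(m, m) + m * m * q * q * q * s(m, m), s(m + q + q + q, q * q)) + s(m * q + s(m, q) + s(m, q) + t(q, q), m * m * q * s(q, q)) + t(t(m + m + m + m * m * m * q + q + t(m, q) + t(m, q), t(m + m + q + q, m + q)), m * m + m * m + s(m + q, m * m * q * q)) vs q + s(m * m * m * q * q * s(m, m) + m * m * q * q * q * s(m, m) + m * m * q * q * q * s(m, q), s(m + q + q + q, q * q)) + s(m * q + s(m, q) + s(m, q) + t(q, q), m * m * q * s(q, q)) + t(t(m + m + m + m * m * m * q + q + t(m, q) + t(m, q), t(m + m + q + q, m + q)), m * m + m * m + s(m + q, m * m * m * q))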